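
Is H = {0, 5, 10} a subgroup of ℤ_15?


Subgroup test for H = {0, 5, 10} in (ℤ_15, +):
(1) 0 ∈ H? Yes
(2) Closure: for all a,b ∈ H, (a+b) mod 15 ∈ H? Yes
(3) Inverses: for all a ∈ H, -a mod 15 ∈ H? Yes

Yes, H is a subgroup of ℤ_15


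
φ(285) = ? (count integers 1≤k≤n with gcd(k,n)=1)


Factor n: 285 = 3 × 5 × 19
φ(n) = n · ∏(1 - 1/p) over distinct primes p | n
φ(285) = 285 · (1 - 1/3) · (1 - 1/5) · (1 - 1/19) = 144

φ(285) = 144


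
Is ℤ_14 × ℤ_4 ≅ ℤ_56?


Comparing ℤ_14 × ℤ_4 and ℤ_56:
gcd(14,4) = 2 ≠ 1. Max element order in ℤ_14×ℤ_4 is lcm(14,4) = 28 < 56, so it has no element of order 56

No, ℤ_14 × ℤ_4 ≇ ℤ_56


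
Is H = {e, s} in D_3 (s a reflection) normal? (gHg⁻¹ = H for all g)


H = {e, s} in D_3 (s a reflection)
r·s·r⁻¹ = sr⁻² ≠ s for n ≥ 3, so {e, s} is not closed under conjugation

No, not a normal subgroup


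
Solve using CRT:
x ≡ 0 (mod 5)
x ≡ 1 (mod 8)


m₁ = 5, m₂ = 8, gcd = 1, so CRT applies. M = m₁·m₂ = 40
Let M₁ = M/m₁ = 8, M₂ = M/m₂ = 5
Find y₁ ≡ M₁⁻¹ (mod m₁): 8⁻¹ ≡ 2 (mod 5)
Find y₂ ≡ M₂⁻¹ (mod m₂): 5⁻¹ ≡ 5 (mod 8)
x = a₁·M₁·y₁ + a₂·M₂·y₂ = 0·8·2 + 1·5·5 = 25
Reduce mod 40: x ≡ 25
Check: 25 mod 5 = 0 ✓, 25 mod 8 = 1 ✓

x ≡ 25 (mod 40)


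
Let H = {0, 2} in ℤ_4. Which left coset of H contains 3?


3 + H = {3 + h (mod 4) : h ∈ H}
3+0=3, 3+2=1
3 + H = {1, 3} = 1 + H

3 + H = {1, 3}


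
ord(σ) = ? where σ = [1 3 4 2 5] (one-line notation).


Cycle decomposition: (2 3 4)
Cycle lengths: 3
Order = lcm(3) = 3

ord(σ) = 3


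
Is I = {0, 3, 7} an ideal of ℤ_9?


Check ideal conditions for I = {0, 3, 7} in ℤ_9:
(1) I is an additive subgroup? No
(2) For r ∈ ℤ_9 and a ∈ I: r·a ∈ I? No  [counterexample: r=2, a=3, r·a mod 9 = 6 ∉ I]

No, I is not an ideal of ℤ_9


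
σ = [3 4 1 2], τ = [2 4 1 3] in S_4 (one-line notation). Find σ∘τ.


σ∘τ: apply τ first, then σ
1 →τ 2 →σ 4
2 →τ 4 →σ 2
3 →τ 1 →σ 3
4 →τ 3 →σ 1

σ∘τ = [4 2 3 1]


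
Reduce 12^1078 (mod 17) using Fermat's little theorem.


Fermat's little theorem: if p is prime and gcd(a,p)=1, then a^(p-1) ≡ 1 (mod p)
p = 17 is prime, gcd(12,17) = 1
Reduce exponent: 1078 mod 16 = 6
So 12^1078 ≡ 12^6 (mod 17)
12^6 mod 17 = 2

12^1078 ≡ 2 (mod 17)


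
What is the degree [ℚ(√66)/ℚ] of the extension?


√66 has minimal polynomial x² - 66 (irreducible over ℚ since 66 is squarefree)

[ℚ(√66)/ℚ] = 2


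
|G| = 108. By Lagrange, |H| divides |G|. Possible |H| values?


Lagrange's theorem: |H| divides |G|
|G| = 108
Divisors of 108: 1, 2, 3, 4, 6, 9, 12, 18, 27, 36, 54, 108

Possible subgroup orders: {1, 2, 3, 4, 6, 9, 12, 18, 27, 36, 54, 108}


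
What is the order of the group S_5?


|S_n| = n! (number of permutations of n symbols)
|S_5| = 5! = 120

|S_5| = 120


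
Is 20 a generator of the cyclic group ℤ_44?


g generates ℤ_n iff gcd(g, n) = 1
gcd(20, 44) = 4
Since gcd = 4 ≠ 1, ⟨20⟩ has order 11 < 44, so 20 is not a generator.

No, 20 does not generate ℤ_44


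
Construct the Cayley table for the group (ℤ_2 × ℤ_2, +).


Elements: {(0,0), (0,1), (1,0), (1,1)}
Operation: componentwise addition mod (2, 2)
Entry (a, b) = ((a₁+b₁) mod 2, (a₂+b₂) mod 2)

Cayley table:
      | (0,0) | (0,1) | (1,0) | (1,1)
(0,0) | (0,0) | (0,1) | (1,0) | (1,1)
(0,1) | (0,1) | (0,0) | (1,1) | (1,0)
(1,0) | (1,0) | (1,1) | (0,0) | (0,1)
(1,1) | (1,1) | (1,0) | (0,1) | (0,0)


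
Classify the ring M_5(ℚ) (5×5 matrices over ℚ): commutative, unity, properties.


Matrix multiplication is non-commutative for n ≥ 2; the identity matrix I is the unity; singular matrices give zero divisors, so not an integral domain
Commutative: No
Integral domain: No
Has unity: Yes

M_5(ℚ) (5×5 matrices over ℚ): Commutative=No, Unity=Yes


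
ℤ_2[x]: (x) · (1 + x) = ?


Expand and collect like terms; reduce coefficients mod 2:
x^0: 0·1 = 0 ≡ 0 (mod 2)
x^1: 0·1 + 1·1 = 1 ≡ 1 (mod 2)
x^2: 1·1 = 1 ≡ 1 (mod 2)
Result: x + x^2

f · g = x + x^2


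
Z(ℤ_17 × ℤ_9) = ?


Z(G) = {g ∈ G | gx = xg for all x ∈ G}
Direct product of abelian groups is abelian, so Z(G) = G

Z(ℤ_17 × ℤ_9) = ℤ_17 × ℤ_9


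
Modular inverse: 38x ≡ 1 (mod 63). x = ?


Use the extended Euclidean algorithm to write 1 = 38·s + 63·t; then s mod 63 is the inverse.
Euclidean algorithm:
  38 = 0·63 + 38
  63 = 1·38 + 25
  38 = 1·25 + 13
  25 = 1·13 + 12
  13 = 1·12 + 1
  12 = 12·1 + 0
gcd(38,63) = 1
Back-substitution gives: 38·(5) + 63·(-3) = 1
So 38⁻¹ ≡ 5 ≡ 5 (mod 63)
Check: 38 × 5 = 190 ≡ 1 (mod 63) ✓

38⁻¹ ≡ 5 (mod 63)


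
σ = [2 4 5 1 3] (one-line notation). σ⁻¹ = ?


To find σ⁻¹, swap domain and range:
σ(1) = 2 → σ⁻¹(2) = 1
σ(2) = 4 → σ⁻¹(4) = 2
σ(3) = 5 → σ⁻¹(5) = 3
σ(4) = 1 → σ⁻¹(1) = 4
σ(5) = 3 → σ⁻¹(3) = 5

σ⁻¹ = [4 1 5 2 3]


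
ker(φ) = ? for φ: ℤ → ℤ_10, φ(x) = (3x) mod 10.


Kernel = preimage of identity
ker(φ) = {x ∈ ℤ : 3x ≡ 0 (mod 10)}. gcd(3,10) = 1, so 3x ≡ 0 (mod 10) ⟺ x ≡ 0 (mod 10/1 = 10). Hence ker(φ) = 10ℤ

ker(φ) = 10ℤ


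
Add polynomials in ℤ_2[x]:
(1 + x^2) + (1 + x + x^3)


Add coefficients mod 2:
x^0: 1 + 1 = 0 (mod 2)
x^1: 0 + 1 = 1 (mod 2)
x^2: 1 + 0 = 1 (mod 2)
x^3: 0 + 1 = 1 (mod 2)
Result: x + x^2 + x^3

f + g = x + x^2 + x^3


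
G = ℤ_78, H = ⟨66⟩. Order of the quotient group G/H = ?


|⟨66⟩| = n / gcd(66, 78) = 78 / 6 = 13
H is normal (ℤ_78 is abelian).
|G/H| = |G| / |H| = 78 / 13 = 6

|G/H| = 6


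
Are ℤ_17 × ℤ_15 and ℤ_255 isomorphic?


Comparing ℤ_17 × ℤ_15 and ℤ_255:
gcd(17,15) = 1, so ℤ_17 × ℤ_15 ≅ ℤ_255 (CRT)

Yes, ℤ_17 × ℤ_15 ≅ ℤ_255


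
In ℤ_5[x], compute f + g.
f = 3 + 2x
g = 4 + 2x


Add coefficients mod 5:
x^0: 3 + 4 = 2 (mod 5)
x^1: 2 + 2 = 4 (mod 5)
Result: 2 + 4x

f + g = 2 + 4x


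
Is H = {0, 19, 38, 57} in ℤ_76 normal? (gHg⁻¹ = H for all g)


H = {0, 19, 38, 57} in ℤ_76
ℤ_76 is abelian; every subgroup of an abelian group is normal

Yes, normal subgroup


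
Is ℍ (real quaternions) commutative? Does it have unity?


quaternion multiplication is non-commutative (ij = k ≠ ji = -k); has unity 1; a division ring but not an integral domain since integral domains are commutative by convention
Commutative: No
Integral domain: No
Has unity: Yes

ℍ (real quaternions): Commutative=No, Unity=Yes


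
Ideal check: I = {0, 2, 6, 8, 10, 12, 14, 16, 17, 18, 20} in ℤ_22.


Check ideal conditions for I = {0, 2, 6, 8, 10, 12, 14, 16, 17, 18, 20} in ℤ_22:
(1) I is an additive subgroup? No
(2) For r ∈ ℤ_22 and a ∈ I: r·a ∈ I? No  [counterexample: r=2, a=2, r·a mod 22 = 4 ∉ I]

No, I is not an ideal of ℤ_22


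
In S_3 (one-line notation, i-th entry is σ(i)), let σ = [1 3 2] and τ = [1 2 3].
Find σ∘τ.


σ∘τ: apply τ first, then σ
1 →τ 1 →σ 1
2 →τ 2 →σ 3
3 →τ 3 →σ 2

σ∘τ = [1 3 2]


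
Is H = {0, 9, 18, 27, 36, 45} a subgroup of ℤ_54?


Subgroup test for H = {0, 9, 18, 27, 36, 45} in (ℤ_54, +):
(1) 0 ∈ H? Yes
(2) Closure: for all a,b ∈ H, (a+b) mod 54 ∈ H? Yes
(3) Inverses: for all a ∈ H, -a mod 54 ∈ H? Yes

Yes, H is a subgroup of ℤ_54


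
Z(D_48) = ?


Z(G) = {g ∈ G | gx = xg for all x ∈ G}
For even n, Z(D_n) = {e, r^(n/2)}: the 180° rotation r^24 commutes with every reflection and rotation

Z(D_48) = {e, r^24}


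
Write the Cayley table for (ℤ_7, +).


Elements: {0, 1, 2, 3, 4, 5, 6}
Operation: addition mod 7
Entry (a, b) = (a + b) mod 7

Cayley table:
  | 0 | 1 | 2 | 3 | 4 | 5 | 6
0 | 0 | 1 | 2 | 3 | 4 | 5 | 6
1 | 1 | 2 | 3 | 4 | 5 | 6 | 0
2 | 2 | 3 | 4 | 5 | 6 | 0 | 1
3 | 3 | 4 | 5 | 6 | 0 | 1 | 2
4 | 4 | 5 | 6 | 0 | 1 | 2 | 3
5 | 5 | 6 | 0 | 1 | 2 | 3 | 4
6 | 6 | 0 | 1 | 2 | 3 | 4 | 5


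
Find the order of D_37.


|D_n| = 2n (n rotations and n reflections)
|D_37| = 2×37 = 74

|D_37| = 74


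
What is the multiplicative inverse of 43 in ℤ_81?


Use the extended Euclidean algorithm to write 1 = 43·s + 81·t; then s mod 81 is the inverse.
Euclidean algorithm:
  43 = 0·81 + 43
  81 = 1·43 + 38
  43 = 1·38 + 5
  38 = 7·5 + 3
  5 = 1·3 + 2
  3 = 1·2 + 1
  2 = 2·1 + 0
gcd(43,81) = 1
Back-substitution gives: 43·(-32) + 81·(17) = 1
So 43⁻¹ ≡ -32 ≡ 49 (mod 81)
Check: 43 × 49 = 2107 ≡ 1 (mod 81) ✓

43⁻¹ ≡ 49 (mod 81)


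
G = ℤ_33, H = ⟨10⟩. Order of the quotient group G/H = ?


|⟨10⟩| = n / gcd(10, 33) = 33 / 1 = 33
H is normal (ℤ_33 is abelian).
|G/H| = |G| / |H| = 33 / 33 = 1

|G/H| = 1


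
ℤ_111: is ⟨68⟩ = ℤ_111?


g generates ℤ_n iff gcd(g, n) = 1
gcd(68, 111) = 1
Since gcd = 1, 68 is a generator.

Yes, 68 generates ℤ_111


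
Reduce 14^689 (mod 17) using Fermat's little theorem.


Fermat's little theorem: if p is prime and gcd(a,p)=1, then a^(p-1) ≡ 1 (mod p)
p = 17 is prime, gcd(14,17) = 1
Reduce exponent: 689 mod 16 = 1
So 14^689 ≡ 14^1 (mod 17)
14^1 mod 17 = 14

14^689 ≡ 14 (mod 17)


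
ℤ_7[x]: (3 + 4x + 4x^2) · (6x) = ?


Expand and collect like terms; reduce coefficients mod 7:
x^0: 3·0 = 0 ≡ 0 (mod 7)
x^1: 3·6 + 4·0 = 18 ≡ 4 (mod 7)
x^2: 4·6 + 4·0 = 24 ≡ 3 (mod 7)
x^3: 4·6 = 24 ≡ 3 (mod 7)
Result: 4x + 3x^2 + 3x^3

f · g = 4x + 3x^2 + 3x^3


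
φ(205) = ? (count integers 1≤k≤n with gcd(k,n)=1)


Factor n: 205 = 5 × 41
φ(n) = n · ∏(1 - 1/p) over distinct primes p | n
φ(205) = 205 · (1 - 1/5) · (1 - 1/41) = 160

φ(205) = 160


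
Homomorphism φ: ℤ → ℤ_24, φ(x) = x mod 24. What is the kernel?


Kernel = preimage of identity
ker(φ) = {x ∈ ℤ : x ≡ 0 (mod 24)} = 24ℤ = {0, ±24, ±48, ...}

ker(φ) = 24ℤ


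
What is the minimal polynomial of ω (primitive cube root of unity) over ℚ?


ω satisfies x² + x + 1 = 0 (the cyclotomic polynomial Φ₃)

Minimal polynomial: x² + x + 1


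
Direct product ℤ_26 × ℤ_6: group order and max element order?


|ℤ_26 × ℤ_6| = 26 × 6 = 156
Max element order = lcm(26,6) = 78
Cyclic? No (gcd=2)

|ℤ_26×ℤ_6| = 156, max element order = 78


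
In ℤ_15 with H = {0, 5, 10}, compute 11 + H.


11 + H = {11 + h (mod 15) : h ∈ H}
11+0=11, 11+5=1, 11+10=6
11 + H = {1, 6, 11} = 1 + H

11 + H = {1, 6, 11}


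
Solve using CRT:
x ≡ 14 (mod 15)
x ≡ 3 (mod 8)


m₁ = 15, m₂ = 8, gcd = 1, so CRT applies. M = m₁·m₂ = 120
Let M₁ = M/m₁ = 8, M₂ = M/m₂ = 15
Find y₁ ≡ M₁⁻¹ (mod m₁): 8⁻¹ ≡ 2 (mod 15)
Find y₂ ≡ M₂⁻¹ (mod m₂): 15⁻¹ ≡ 7 (mod 8)
x = a₁·M₁·y₁ + a₂·M₂·y₂ = 14·8·2 + 3·15·7 = 539
Reduce mod 120: x ≡ 59
Check: 59 mod 15 = 14 ✓, 59 mod 8 = 3 ✓

x ≡ 59 (mod 120)


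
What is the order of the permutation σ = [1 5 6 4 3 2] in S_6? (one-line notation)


Cycle decomposition: (2 5 3 6)
Cycle lengths: 4
Order = lcm(4) = 4

ord(σ) = 4


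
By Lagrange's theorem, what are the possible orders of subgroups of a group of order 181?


Lagrange's theorem: |H| divides |G|
|G| = 181
Divisors of 181: 1, 181

Possible subgroup orders: {1, 181}


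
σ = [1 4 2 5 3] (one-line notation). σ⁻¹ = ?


To find σ⁻¹, swap domain and range:
σ(1) = 1 → σ⁻¹(1) = 1
σ(2) = 4 → σ⁻¹(4) = 2
σ(3) = 2 → σ⁻¹(2) = 3
σ(4) = 5 → σ⁻¹(5) = 4
σ(5) = 3 → σ⁻¹(3) = 5

σ⁻¹ = [1 3 5 2 4]


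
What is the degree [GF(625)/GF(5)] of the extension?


GF(625) = GF(5^4), so the extension degree is 4

[GF(625)/GF(5)] = 4


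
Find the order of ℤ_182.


ℤ_n has n elements.

|ℤ_182| = 182


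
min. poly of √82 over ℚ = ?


√82 satisfies x² - 82 = 0, irreducible over ℚ since 82 is squarefree

Minimal polynomial: x² - 82


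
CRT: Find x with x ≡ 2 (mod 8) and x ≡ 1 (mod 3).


m₁ = 8, m₂ = 3, gcd = 1, so CRT applies. M = m₁·m₂ = 24
Let M₁ = M/m₁ = 3, M₂ = M/m₂ = 8
Find y₁ ≡ M₁⁻¹ (mod m₁): 3⁻¹ ≡ 3 (mod 8)
Find y₂ ≡ M₂⁻¹ (mod m₂): 8⁻¹ ≡ 2 (mod 3)
x = a₁·M₁·y₁ + a₂·M₂·y₂ = 2·3·3 + 1·8·2 = 34
Reduce mod 24: x ≡ 10
Check: 10 mod 8 = 2 ✓, 10 mod 3 = 1 ✓

x ≡ 10 (mod 24)


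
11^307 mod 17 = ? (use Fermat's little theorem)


Fermat's little theorem: if p is prime and gcd(a,p)=1, then a^(p-1) ≡ 1 (mod p)
p = 17 is prime, gcd(11,17) = 1
Reduce exponent: 307 mod 16 = 3
So 11^307 ≡ 11^3 (mod 17)
11^3 mod 17 = 5

11^307 ≡ 5 (mod 17)


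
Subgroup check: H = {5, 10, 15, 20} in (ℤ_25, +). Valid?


Subgroup test for H = {5, 10, 15, 20} in (ℤ_25, +):
(1) 0 ∈ H? No
(2) Closure: for all a,b ∈ H, (a+b) mod 25 ∈ H? No  [counterexample: 5 + 20 = 0 ∉ H]
(3) Inverses: for all a ∈ H, -a mod 25 ∈ H? Yes

No, H is not a subgroup of ℤ_25


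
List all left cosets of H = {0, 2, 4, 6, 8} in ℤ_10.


H = {0, 2, 4, 6, 8}, |H| = 5
Number of cosets = |G|/|H| = 10/5 = 2
0 + H = {0, 2, 4, 6, 8}
1 + H = {1, 3, 5, 7, 9}

Cosets: 0+H={0,2,4,6,8}; 1+H={1,3,5,7,9}


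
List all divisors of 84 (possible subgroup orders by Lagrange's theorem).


Lagrange's theorem: |H| divides |G|
|G| = 84
Divisors of 84: 1, 2, 3, 4, 6, 7, 12, 14, 21, 28, 42, 84

Possible subgroup orders: {1, 2, 3, 4, 6, 7, 12, 14, 21, 28, 42, 84}


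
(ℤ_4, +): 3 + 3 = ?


Operation: addition mod 4
3 + 3 = (a + b) mod 4 with a = 3, b = 3

3 + 3 = 2


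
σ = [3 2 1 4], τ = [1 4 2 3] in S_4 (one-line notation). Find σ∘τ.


σ∘τ: apply τ first, then σ
1 →τ 1 →σ 3
2 →τ 4 →σ 4
3 →τ 2 →σ 2
4 →τ 3 →σ 1

σ∘τ = [3 4 2 1]


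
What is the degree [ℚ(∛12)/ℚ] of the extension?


∛12 has minimal polynomial x³ - 12 (irreducible over ℚ since 12 is not a perfect cube)

[ℚ(∛12)/ℚ] = 3


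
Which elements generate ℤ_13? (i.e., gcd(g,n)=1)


g generates ℤ_n iff gcd(g,n) = 1
Checking each g ∈ {1,...,12}:
gcd(1,13) = 1
gcd(2,13) = 1
gcd(3,13) = 1
gcd(4,13) = 1
gcd(5,13) = 1
gcd(6,13) = 1
gcd(7,13) = 1
gcd(8,13) = 1
gcd(9,13) = 1
gcd(10,13) = 1
gcd(11,13) = 1
gcd(12,13) = 1
Generators: {1, 2, 3, 4, 5, 6, 7, 8, 9, 10, 11, 12}
Number of generators = φ(13) = 12

Generators of ℤ_13 = {1, 2, 3, 4, 5, 6, 7, 8, 9, 10, 11, 12}


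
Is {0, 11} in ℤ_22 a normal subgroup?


H = {0, 11} in ℤ_22
ℤ_22 is abelian; every subgroup of an abelian group is normal

Yes, normal subgroup


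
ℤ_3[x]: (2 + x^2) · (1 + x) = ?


Expand and collect like terms; reduce coefficients mod 3:
x^0: 2·1 = 2 ≡ 2 (mod 3)
x^1: 2·1 + 0·1 = 2 ≡ 2 (mod 3)
x^2: 0·1 + 1·1 = 1 ≡ 1 (mod 3)
x^3: 1·1 = 1 ≡ 1 (mod 3)
Result: 2 + 2x + x^2 + x^3

f · g = 2 + 2x + x^2 + x^3


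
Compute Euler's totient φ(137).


Factor n: 137 = 137
φ(n) = n · ∏(1 - 1/p) over distinct primes p | n
φ(137) = 137 · (1 - 1/137) = 136

φ(137) = 136


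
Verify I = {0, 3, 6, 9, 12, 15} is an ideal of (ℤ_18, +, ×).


Check ideal conditions for I = {0, 3, 6, 9, 12, 15} in ℤ_18:
(1) I is an additive subgroup? Yes
(2) For r ∈ ℤ_18 and a ∈ I: r·a ∈ I? Yes

Yes, I is an ideal of ℤ_18


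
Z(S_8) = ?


Z(G) = {g ∈ G | gx = xg for all x ∈ G}
S_n is non-abelian for n ≥ 3; Z(S_8) is trivial

Z(S_8) = {e}


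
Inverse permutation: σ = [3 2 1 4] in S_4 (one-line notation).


To find σ⁻¹, swap domain and range:
σ(1) = 3 → σ⁻¹(3) = 1
σ(2) = 2 → σ⁻¹(2) = 2
σ(3) = 1 → σ⁻¹(1) = 3
σ(4) = 4 → σ⁻¹(4) = 4

σ⁻¹ = [3 2 1 4]


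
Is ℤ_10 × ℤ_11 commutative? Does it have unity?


Direct product ring; commutative with unity (1,1); but (1,0)·(0,1) = (0,0) gives zero divisors, so not an integral domain
Commutative: Yes
Integral domain: No
Has unity: Yes

ℤ_10 × ℤ_11: Commutative=Yes, Unity=Yes


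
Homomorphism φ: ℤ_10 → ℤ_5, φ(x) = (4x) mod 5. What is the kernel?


Kernel = preimage of identity
ker(φ) = {x ∈ ℤ_10 : 4x ≡ 0 (mod 5)}. Since 5 | 10, φ is well-defined. The kernel is the cyclic subgroup ⟨5⟩ of ℤ_10 (order 2), i.e. {0, 5}

ker(φ) = {0, 5}


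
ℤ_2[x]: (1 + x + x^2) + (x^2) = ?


Add coefficients mod 2:
x^0: 1 + 0 = 1 (mod 2)
x^1: 1 + 0 = 1 (mod 2)
x^2: 1 + 1 = 0 (mod 2)
Result: 1 + x

f + g = 1 + x


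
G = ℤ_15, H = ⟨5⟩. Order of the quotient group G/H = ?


|⟨5⟩| = n / gcd(5, 15) = 15 / 5 = 3
H is normal (ℤ_15 is abelian).
|G/H| = |G| / |H| = 15 / 3 = 5

|G/H| = 5


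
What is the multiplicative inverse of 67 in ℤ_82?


Use the extended Euclidean algorithm to write 1 = 67·s + 82·t; then s mod 82 is the inverse.
Euclidean algorithm:
  67 = 0·82 + 67
  82 = 1·67 + 15
  67 = 4·15 + 7
  15 = 2·7 + 1
  7 = 7·1 + 0
gcd(67,82) = 1
Back-substitution gives: 67·(-11) + 82·(9) = 1
So 67⁻¹ ≡ -11 ≡ 71 (mod 82)
Check: 67 × 71 = 4757 ≡ 1 (mod 82) ✓

67⁻¹ ≡ 71 (mod 82)


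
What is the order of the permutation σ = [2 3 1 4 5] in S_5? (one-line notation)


Cycle decomposition: (1 2 3)
Cycle lengths: 3
Order = lcm(3) = 3

ord(σ) = 3


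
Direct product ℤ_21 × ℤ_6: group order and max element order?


|ℤ_21 × ℤ_6| = 21 × 6 = 126
Max element order = lcm(21,6) = 42
Cyclic? No (gcd=3)

|ℤ_21×ℤ_6| = 126, max element order = 42


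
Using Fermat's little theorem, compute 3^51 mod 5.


Fermat's little theorem: if p is prime and gcd(a,p)=1, then a^(p-1) ≡ 1 (mod p)
p = 5 is prime, gcd(3,5) = 1
Reduce exponent: 51 mod 4 = 3
So 3^51 ≡ 3^3 (mod 5)
3^3 mod 5 = 2

3^51 ≡ 2 (mod 5)


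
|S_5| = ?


|S_n| = n! (number of permutations of n symbols)
|S_5| = 5! = 120

|S_5| = 120


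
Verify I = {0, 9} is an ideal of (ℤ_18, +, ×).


Check ideal conditions for I = {0, 9} in ℤ_18:
(1) I is an additive subgroup? Yes
(2) For r ∈ ℤ_18 and a ∈ I: r·a ∈ I? Yes

Yes, I is an ideal of ℤ_18


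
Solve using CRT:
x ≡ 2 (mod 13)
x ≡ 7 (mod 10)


m₁ = 13, m₂ = 10, gcd = 1, so CRT applies. M = m₁·m₂ = 130
Let M₁ = M/m₁ = 10, M₂ = M/m₂ = 13
Find y₁ ≡ M₁⁻¹ (mod m₁): 10⁻¹ ≡ 4 (mod 13)
Find y₂ ≡ M₂⁻¹ (mod m₂): 13⁻¹ ≡ 7 (mod 10)
x = a₁·M₁·y₁ + a₂·M₂·y₂ = 2·10·4 + 7·13·7 = 717
Reduce mod 130: x ≡ 67
Check: 67 mod 13 = 2 ✓, 67 mod 10 = 7 ✓

x ≡ 67 (mod 130)


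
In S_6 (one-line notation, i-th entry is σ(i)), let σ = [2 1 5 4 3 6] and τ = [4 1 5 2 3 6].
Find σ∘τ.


σ∘τ: apply τ first, then σ
1 →τ 4 →σ 4
2 →τ 1 →σ 2
3 →τ 5 →σ 3
4 →τ 2 →σ 1
5 →τ 3 →σ 5
6 →τ 6 →σ 6

σ∘τ = [4 2 3 1 5 6]


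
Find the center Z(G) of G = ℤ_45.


Z(G) = {g ∈ G | gx = xg for all x ∈ G}
ℤ_45 is abelian, so Z(G) = G

Z(ℤ_45) = ℤ_45


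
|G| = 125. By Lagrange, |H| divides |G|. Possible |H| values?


Lagrange's theorem: |H| divides |G|
|G| = 125
Divisors of 125: 1, 5, 25, 125

Possible subgroup orders: {1, 5, 25, 125}


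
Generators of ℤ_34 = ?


g generates ℤ_n iff gcd(g,n) = 1
Prime factors of 34: 2, 17
Generators are g ∈ {1,...,33} not divisible by any of these primes.
Generators: {1, 3, 5, 7, 9, 11, 13, 15, 19, 21, 23, 25, 27, 29, 31, 33}
Number of generators = φ(34) = 16

Generators of ℤ_34 = {1, 3, 5, 7, 9, 11, 13, 15, 19, 21, 23, 25, 27, 29, 31, 33}


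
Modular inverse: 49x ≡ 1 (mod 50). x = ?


Use the extended Euclidean algorithm to write 1 = 49·s + 50·t; then s mod 50 is the inverse.
Euclidean algorithm:
  49 = 0·50 + 49
  50 = 1·49 + 1
  49 = 49·1 + 0
gcd(49,50) = 1
Back-substitution gives: 49·(-1) + 50·(1) = 1
So 49⁻¹ ≡ -1 ≡ 49 (mod 50)
Check: 49 × 49 = 2401 ≡ 1 (mod 50) ✓

49⁻¹ ≡ 49 (mod 50)


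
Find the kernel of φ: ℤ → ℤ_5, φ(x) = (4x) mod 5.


Kernel = preimage of identity
ker(φ) = {x ∈ ℤ : 4x ≡ 0 (mod 5)}. gcd(4,5) = 1, so 4x ≡ 0 (mod 5) ⟺ x ≡ 0 (mod 5/1 = 5). Hence ker(φ) = 5ℤ

ker(φ) = 5ℤ


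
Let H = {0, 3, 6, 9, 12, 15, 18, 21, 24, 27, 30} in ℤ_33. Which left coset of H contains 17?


17 + H = {17 + h (mod 33) : h ∈ H}
17+0=17, 17+3=20, 17+6=23, 17+9=26, 17+12=29, 17+15=32, 17+18=2, 17+21=5, 17+24=8, 17+27=11, 17+30=14
17 + H = {2, 5, 8, 11, 14, 17, 20, 23, 26, 29, 32} = 2 + H

17 + H = {2, 5, 8, 11, 14, 17, 20, 23, 26, 29, 32}


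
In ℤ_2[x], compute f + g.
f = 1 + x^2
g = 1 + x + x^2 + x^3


Add coefficients mod 2:
x^0: 1 + 1 = 0 (mod 2)
x^1: 0 + 1 = 1 (mod 2)
x^2: 1 + 1 = 0 (mod 2)
x^3: 0 + 1 = 1 (mod 2)
Result: x + x^3

f + g = x + x^3


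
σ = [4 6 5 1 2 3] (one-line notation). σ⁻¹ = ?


To find σ⁻¹, swap domain and range:
σ(1) = 4 → σ⁻¹(4) = 1
σ(2) = 6 → σ⁻¹(6) = 2
σ(3) = 5 → σ⁻¹(5) = 3
σ(4) = 1 → σ⁻¹(1) = 4
σ(5) = 2 → σ⁻¹(2) = 5
σ(6) = 3 → σ⁻¹(3) = 6

σ⁻¹ = [4 5 6 1 3 2]


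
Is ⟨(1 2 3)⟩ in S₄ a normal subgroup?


H = ⟨(1 2 3)⟩ in S₄
(1 4)(1 2 3)(1 4)⁻¹ = (4 2 3) ∉ ⟨(1 2 3)⟩

No, not a normal subgroup


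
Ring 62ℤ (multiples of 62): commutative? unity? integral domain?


62ℤ is a commutative ring under +,× but has no multiplicative identity (1 ∉ 62ℤ); it has no zero divisors, but without unity it is not an integral domain
Commutative: Yes
Integral domain: No
Has unity: No

62ℤ (multiples of 62): Commutative=Yes, Unity=No


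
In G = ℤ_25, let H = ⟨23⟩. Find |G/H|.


|⟨23⟩| = n / gcd(23, 25) = 25 / 1 = 25
H is normal (ℤ_25 is abelian).
|G/H| = |G| / |H| = 25 / 25 = 1

|G/H| = 1


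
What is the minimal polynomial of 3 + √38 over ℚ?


Let α = 3 + √38. Then α - 3 = √38, so (α - 3)² = 38, giving α² - 6α - 29 = 0. Degree 2 and α ∉ ℚ, so this is the minimal polynomial.

Minimal polynomial: x² - 6x - 29


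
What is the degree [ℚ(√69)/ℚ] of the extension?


√69 has minimal polynomial x² - 69 (irreducible over ℚ since 69 is squarefree)

[ℚ(√69)/ℚ] = 2


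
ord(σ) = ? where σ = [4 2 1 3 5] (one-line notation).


Cycle decomposition: (1 4 3)
Cycle lengths: 3
Order = lcm(3) = 3

ord(σ) = 3


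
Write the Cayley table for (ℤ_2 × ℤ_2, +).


Elements: {(0,0), (0,1), (1,0), (1,1)}
Operation: componentwise addition mod (2, 2)
Entry (a, b) = ((a₁+b₁) mod 2, (a₂+b₂) mod 2)

Cayley table:
      | (0,0) | (0,1) | (1,0) | (1,1)
(0,0) | (0,0) | (0,1) | (1,0) | (1,1)
(0,1) | (0,1) | (0,0) | (1,1) | (1,0)
(1,0) | (1,0) | (1,1) | (0,0) | (0,1)
(1,1) | (1,1) | (1,0) | (0,1) | (0,0)


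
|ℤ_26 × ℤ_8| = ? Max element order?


|ℤ_26 × ℤ_8| = 26 × 8 = 208
Max element order = lcm(26,8) = 104
Cyclic? No (gcd=2)

|ℤ_26×ℤ_8| = 208, max element order = 104


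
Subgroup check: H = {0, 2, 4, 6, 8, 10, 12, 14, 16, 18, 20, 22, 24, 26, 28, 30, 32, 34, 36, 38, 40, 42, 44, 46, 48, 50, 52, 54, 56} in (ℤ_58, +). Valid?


Subgroup test for H = {0, 2, 4, 6, 8, 10, 12, 14, 16, 18, 20, 22, 24, 26, 28, 30, 32, 34, 36, 38, 40, 42, 44, 46, 48, 50, 52, 54, 56} in (ℤ_58, +):
(1) 0 ∈ H? Yes
(2) Closure: for all a,b ∈ H, (a+b) mod 58 ∈ H? Yes
(3) Inverses: for all a ∈ H, -a mod 58 ∈ H? Yes

Yes, H is a subgroup of ℤ_58


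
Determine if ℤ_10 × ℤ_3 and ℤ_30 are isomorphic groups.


Comparing ℤ_10 × ℤ_3 and ℤ_30:
gcd(10,3) = 1, so ℤ_10 × ℤ_3 ≅ ℤ_30 (CRT)

Yes, ℤ_10 × ℤ_3 ≅ ℤ_30


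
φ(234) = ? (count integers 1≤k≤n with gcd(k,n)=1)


Factor n: 234 = 2 × 3^2 × 13
φ(n) = n · ∏(1 - 1/p) over distinct primes p | n
φ(234) = 234 · (1 - 1/2) · (1 - 1/3) · (1 - 1/13) = 72

φ(234) = 72


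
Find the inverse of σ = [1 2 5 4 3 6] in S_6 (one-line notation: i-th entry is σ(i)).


To find σ⁻¹, swap domain and range:
σ(1) = 1 → σ⁻¹(1) = 1
σ(2) = 2 → σ⁻¹(2) = 2
σ(3) = 5 → σ⁻¹(5) = 3
σ(4) = 4 → σ⁻¹(4) = 4
σ(5) = 3 → σ⁻¹(3) = 5
σ(6) = 6 → σ⁻¹(6) = 6

σ⁻¹ = [1 2 5 4 3 6]


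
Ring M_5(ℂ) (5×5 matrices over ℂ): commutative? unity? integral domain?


Matrix multiplication is non-commutative for n ≥ 2; the identity matrix I is the unity; singular matrices give zero divisors, so not an integral domain
Commutative: No
Integral domain: No
Has unity: Yes

M_5(ℂ) (5×5 matrices over ℂ): Commutative=No, Unity=Yes


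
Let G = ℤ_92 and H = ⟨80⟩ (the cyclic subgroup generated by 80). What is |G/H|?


|⟨80⟩| = n / gcd(80, 92) = 92 / 4 = 23
H is normal (ℤ_92 is abelian).
|G/H| = |G| / |H| = 92 / 23 = 4

|G/H| = 4


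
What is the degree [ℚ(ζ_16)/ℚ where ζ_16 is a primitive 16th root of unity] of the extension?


[ℚ(ζ_n):ℚ] = deg Φ_n(x) = φ(n). Here φ(16) = 8

[ℚ(ζ_16)/ℚ where ζ_16 is a primitive 16th root of unity] = 8


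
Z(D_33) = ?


Z(G) = {g ∈ G | gx = xg for all x ∈ G}
For odd n, Z(D_n) = {e}: no nontrivial rotation commutes with all reflections

Z(D_33) = {e}


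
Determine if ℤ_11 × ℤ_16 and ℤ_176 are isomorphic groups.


Comparing ℤ_11 × ℤ_16 and ℤ_176:
gcd(11,16) = 1, so ℤ_11 × ℤ_16 ≅ ℤ_176 (CRT)

Yes, ℤ_11 × ℤ_16 ≅ ℤ_176


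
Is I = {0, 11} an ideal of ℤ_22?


Check ideal conditions for I = {0, 11} in ℤ_22:
(1) I is an additive subgroup? Yes
(2) For r ∈ ℤ_22 and a ∈ I: r·a ∈ I? Yes

Yes, I is an ideal of ℤ_22


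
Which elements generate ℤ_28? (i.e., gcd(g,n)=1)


g generates ℤ_n iff gcd(g,n) = 1
Prime factors of 28: 2, 7
Generators are g ∈ {1,...,27} not divisible by any of these primes.
Generators: {1, 3, 5, 9, 11, 13, 15, 17, 19, 23, 25, 27}
Number of generators = φ(28) = 12

Generators of ℤ_28 = {1, 3, 5, 9, 11, 13, 15, 17, 19, 23, 25, 27}


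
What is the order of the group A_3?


|A_n| = n!/2 (even permutations)
|A_3| = 3!/2 = 6/2 = 3

|A_3| = 3


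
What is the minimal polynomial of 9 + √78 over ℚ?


Let α = 9 + √78. Then α - 9 = √78, so (α - 9)² = 78, giving α² - 18α + 3 = 0. Degree 2 and α ∉ ℚ, so this is the minimal polynomial.

Minimal polynomial: x² - 18x + 3


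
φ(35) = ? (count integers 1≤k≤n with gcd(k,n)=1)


Factor n: 35 = 5 × 7
φ(n) = n · ∏(1 - 1/p) over distinct primes p | n
φ(35) = 35 · (1 - 1/5) · (1 - 1/7) = 24

φ(35) = 24


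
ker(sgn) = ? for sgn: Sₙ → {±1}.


Kernel = preimage of identity
ker(sgn) = even permutations = Aₙ

ker(sgn) = Aₙ


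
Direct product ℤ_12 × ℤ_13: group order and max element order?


|ℤ_12 × ℤ_13| = 12 × 13 = 156
Max element order = lcm(12,13) = 156
Cyclic? Yes (gcd=1)

|ℤ_12×ℤ_13| = 156, max element order = 156


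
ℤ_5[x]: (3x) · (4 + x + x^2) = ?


Expand and collect like terms; reduce coefficients mod 5:
x^0: 0·4 = 0 ≡ 0 (mod 5)
x^1: 0·1 + 3·4 = 12 ≡ 2 (mod 5)
x^2: 0·1 + 3·1 = 3 ≡ 3 (mod 5)
x^3: 3·1 = 3 ≡ 3 (mod 5)
Result: 2x + 3x^2 + 3x^3

f · g = 2x + 3x^2 + 3x^3


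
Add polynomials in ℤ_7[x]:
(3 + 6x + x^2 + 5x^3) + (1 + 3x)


Add coefficients mod 7:
x^0: 3 + 1 = 4 (mod 7)
x^1: 6 + 3 = 2 (mod 7)
x^2: 1 + 0 = 1 (mod 7)
x^3: 5 + 0 = 5 (mod 7)
Result: 4 + 2x + x^2 + 5x^3

f + g = 4 + 2x + x^2 + 5x^3


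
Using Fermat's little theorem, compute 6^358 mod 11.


Fermat's little theorem: if p is prime and gcd(a,p)=1, then a^(p-1) ≡ 1 (mod p)
p = 11 is prime, gcd(6,11) = 1
Reduce exponent: 358 mod 10 = 8
So 6^358 ≡ 6^8 (mod 11)
6^8 mod 11 = 4

6^358 ≡ 4 (mod 11)


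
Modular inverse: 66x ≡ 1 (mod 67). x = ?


Use the extended Euclidean algorithm to write 1 = 66·s + 67·t; then s mod 67 is the inverse.
Euclidean algorithm:
  66 = 0·67 + 66
  67 = 1·66 + 1
  66 = 66·1 + 0
gcd(66,67) = 1
Back-substitution gives: 66·(-1) + 67·(1) = 1
So 66⁻¹ ≡ -1 ≡ 66 (mod 67)
Check: 66 × 66 = 4356 ≡ 1 (mod 67) ✓

66⁻¹ ≡ 66 (mod 67)


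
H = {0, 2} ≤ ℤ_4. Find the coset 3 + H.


3 + H = {3 + h (mod 4) : h ∈ H}
3+0=3, 3+2=1
3 + H = {1, 3} = 1 + H

3 + H = {1, 3}


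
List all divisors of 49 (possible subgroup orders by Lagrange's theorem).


Lagrange's theorem: |H| divides |G|
|G| = 49
Divisors of 49: 1, 7, 49

Possible subgroup orders: {1, 7, 49}


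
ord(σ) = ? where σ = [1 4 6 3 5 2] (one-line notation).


Cycle decomposition: (2 4 3 6)
Cycle lengths: 4
Order = lcm(4) = 4

ord(σ) = 4


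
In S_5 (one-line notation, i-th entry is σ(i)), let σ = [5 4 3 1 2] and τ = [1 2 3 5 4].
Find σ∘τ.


σ∘τ: apply τ first, then σ
1 →τ 1 →σ 5
2 →τ 2 →σ 4
3 →τ 3 →σ 3
4 →τ 5 →σ 2
5 →τ 4 →σ 1

σ∘τ = [5 4 3 2 1]


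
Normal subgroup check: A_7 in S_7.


H = A_7 in S_7
A_7 has index 2 in S_7, and every subgroup of index 2 is normal

Yes, normal subgroup


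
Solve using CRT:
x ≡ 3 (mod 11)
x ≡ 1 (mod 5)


m₁ = 11, m₂ = 5, gcd = 1, so CRT applies. M = m₁·m₂ = 55
Let M₁ = M/m₁ = 5, M₂ = M/m₂ = 11
Find y₁ ≡ M₁⁻¹ (mod m₁): 5⁻¹ ≡ 9 (mod 11)
Find y₂ ≡ M₂⁻¹ (mod m₂): 11⁻¹ ≡ 1 (mod 5)
x = a₁·M₁·y₁ + a₂·M₂·y₂ = 3·5·9 + 1·11·1 = 146
Reduce mod 55: x ≡ 36
Check: 36 mod 11 = 3 ✓, 36 mod 5 = 1 ✓

x ≡ 36 (mod 55)


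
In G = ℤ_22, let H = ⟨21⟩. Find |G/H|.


|⟨21⟩| = n / gcd(21, 22) = 22 / 1 = 22
H is normal (ℤ_22 is abelian).
|G/H| = |G| / |H| = 22 / 22 = 1

|G/H| = 1


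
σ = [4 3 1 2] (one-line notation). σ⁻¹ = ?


To find σ⁻¹, swap domain and range:
σ(1) = 4 → σ⁻¹(4) = 1
σ(2) = 3 → σ⁻¹(3) = 2
σ(3) = 1 → σ⁻¹(1) = 3
σ(4) = 2 → σ⁻¹(2) = 4

σ⁻¹ = [3 4 2 1]


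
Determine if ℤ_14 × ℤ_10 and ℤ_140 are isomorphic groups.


Comparing ℤ_14 × ℤ_10 and ℤ_140:
gcd(14,10) = 2 ≠ 1. Max element order in ℤ_14×ℤ_10 is lcm(14,10) = 70 < 140, so it has no element of order 140

No, ℤ_14 × ℤ_10 ≇ ℤ_140


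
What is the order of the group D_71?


|D_n| = 2n (n rotations and n reflections)
|D_71| = 2×71 = 142

|D_71| = 142


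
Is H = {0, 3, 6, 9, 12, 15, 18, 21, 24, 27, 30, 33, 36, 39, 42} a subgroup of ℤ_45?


Subgroup test for H = {0, 3, 6, 9, 12, 15, 18, 21, 24, 27, 30, 33, 36, 39, 42} in (ℤ_45, +):
(1) 0 ∈ H? Yes
(2) Closure: for all a,b ∈ H, (a+b) mod 45 ∈ H? Yes
(3) Inverses: for all a ∈ H, -a mod 45 ∈ H? Yes

Yes, H is a subgroup of ℤ_45


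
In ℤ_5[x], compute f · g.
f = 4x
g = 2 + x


Expand and collect like terms; reduce coefficients mod 5:
x^0: 0·2 = 0 ≡ 0 (mod 5)
x^1: 0·1 + 4·2 = 8 ≡ 3 (mod 5)
x^2: 4·1 = 4 ≡ 4 (mod 5)
Result: 3x + 4x^2

f · g = 3x + 4x^2


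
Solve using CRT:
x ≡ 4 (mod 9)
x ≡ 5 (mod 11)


m₁ = 9, m₂ = 11, gcd = 1, so CRT applies. M = m₁·m₂ = 99
Let M₁ = M/m₁ = 11, M₂ = M/m₂ = 9
Find y₁ ≡ M₁⁻¹ (mod m₁): 11⁻¹ ≡ 5 (mod 9)
Find y₂ ≡ M₂⁻¹ (mod m₂): 9⁻¹ ≡ 5 (mod 11)
x = a₁·M₁·y₁ + a₂·M₂·y₂ = 4·11·5 + 5·9·5 = 445
Reduce mod 99: x ≡ 49
Check: 49 mod 9 = 4 ✓, 49 mod 11 = 5 ✓

x ≡ 49 (mod 99)


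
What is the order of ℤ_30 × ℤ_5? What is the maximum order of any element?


|ℤ_30 × ℤ_5| = 30 × 5 = 150
Max element order = lcm(30,5) = 30
Cyclic? No (gcd=5)

|ℤ_30×ℤ_5| = 150, max element order = 30


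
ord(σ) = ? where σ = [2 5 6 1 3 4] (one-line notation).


Cycle decomposition: (1 2 5 3 6 4)
Cycle lengths: 6
Order = lcm(6) = 6

ord(σ) = 6


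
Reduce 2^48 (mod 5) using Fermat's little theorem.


Fermat's little theorem: if p is prime and gcd(a,p)=1, then a^(p-1) ≡ 1 (mod p)
p = 5 is prime, gcd(2,5) = 1
Reduce exponent: 48 mod 4 = 0
So 2^48 ≡ 2^0 (mod 5)
2^0 = 1

2^48 ≡ 1 (mod 5)


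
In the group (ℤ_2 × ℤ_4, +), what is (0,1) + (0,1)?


Operation: componentwise addition mod (2, 4)
(0,1) + (0,1) = ((a₁+b₁) mod 2, (a₂+b₂) mod 4) with a = (0,1), b = (0,1)

(0,1) + (0,1) = (0,2)


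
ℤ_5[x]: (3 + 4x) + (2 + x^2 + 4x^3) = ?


Add coefficients mod 5:
x^0: 3 + 2 = 0 (mod 5)
x^1: 4 + 0 = 4 (mod 5)
x^2: 0 + 1 = 1 (mod 5)
x^3: 0 + 4 = 4 (mod 5)
Result: 4x + x^2 + 4x^3

f + g = 4x + x^2 + 4x^3


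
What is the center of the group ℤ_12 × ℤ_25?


Z(G) = {g ∈ G | gx = xg for all x ∈ G}
Direct product of abelian groups is abelian, so Z(G) = G

Z(ℤ_12 × ℤ_25) = ℤ_12 × ℤ_25


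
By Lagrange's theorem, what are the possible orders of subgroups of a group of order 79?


Lagrange's theorem: |H| divides |G|
|G| = 79
Divisors of 79: 1, 79

Possible subgroup orders: {1, 79}


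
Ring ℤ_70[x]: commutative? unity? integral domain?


ℤ_70 has zero divisors (2·35 ≡ 0), and these lift to constant zero divisors in ℤ_70[x]; so not an integral domain
Commutative: Yes
Integral domain: No
Has unity: Yes

ℤ_70[x]: Commutative=Yes, Unity=Yes


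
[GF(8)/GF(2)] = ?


GF(8) = GF(2^3), so the extension degree is 3

[GF(8)/GF(2)] = 3


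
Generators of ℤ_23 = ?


g generates ℤ_n iff gcd(g,n) = 1
Prime factors of 23: 23
Generators are g ∈ {1,...,22} not divisible by any of these primes.
Generators: {1, 2, 3, 4, 5, 6, 7, 8, 9, 10, 11, 12, 13, 14, 15, 16, 17, 18, 19, 20, 21, 22}
Number of generators = φ(23) = 22

Generators of ℤ_23 = {1, 2, 3, 4, 5, 6, 7, 8, 9, 10, 11, 12, 13, 14, 15, 16, 17, 18, 19, 20, 21, 22}


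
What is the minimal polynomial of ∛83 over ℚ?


∛83 satisfies x³ - 83 = 0, irreducible over ℚ (no rational root; 83 is not a perfect cube)

Minimal polynomial: x³ - 83


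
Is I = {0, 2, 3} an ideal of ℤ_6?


Check ideal conditions for I = {0, 2, 3} in ℤ_6:
(1) I is an additive subgroup? No
(2) For r ∈ ℤ_6 and a ∈ I: r·a ∈ I? No  [counterexample: r=2, a=2, r·a mod 6 = 4 ∉ I]

No, I is not an ideal of ℤ_6


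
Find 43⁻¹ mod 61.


Use the extended Euclidean algorithm to write 1 = 43·s + 61·t; then s mod 61 is the inverse.
Euclidean algorithm:
  43 = 0·61 + 43
  61 = 1·43 + 18
  43 = 2·18 + 7
  18 = 2·7 + 4
  7 = 1·4 + 3
  4 = 1·3 + 1
  3 = 3·1 + 0
gcd(43,61) = 1
Back-substitution gives: 43·(-17) + 61·(12) = 1
So 43⁻¹ ≡ -17 ≡ 44 (mod 61)
Check: 43 × 44 = 1892 ≡ 1 (mod 61) ✓

43⁻¹ ≡ 44 (mod 61)


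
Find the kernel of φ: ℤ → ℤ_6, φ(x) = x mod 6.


Kernel = preimage of identity
ker(φ) = {x ∈ ℤ : x ≡ 0 (mod 6)} = 6ℤ = {0, ±6, ±12, ...}

ker(φ) = 6ℤ


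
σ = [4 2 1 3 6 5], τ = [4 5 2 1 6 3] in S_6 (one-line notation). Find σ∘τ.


σ∘τ: apply τ first, then σ
1 →τ 4 →σ 3
2 →τ 5 →σ 6
3 →τ 2 →σ 2
4 →τ 1 →σ 4
5 →τ 6 →σ 5
6 →τ 3 →σ 1

σ∘τ = [3 6 2 4 5 1]


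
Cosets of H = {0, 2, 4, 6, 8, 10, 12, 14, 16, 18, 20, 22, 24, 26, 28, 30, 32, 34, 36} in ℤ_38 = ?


H = {0, 2, 4, 6, 8, 10, 12, 14, 16, 18, 20, 22, 24, 26, 28, 30, 32, 34, 36}, |H| = 19
Number of cosets = |G|/|H| = 38/19 = 2
0 + H = {0, 2, 4, 6, 8, 10, 12, 14, 16, 18, 20, 22, 24, 26, 28, 30, 32, 34, 36}
1 + H = {1, 3, 5, 7, 9, 11, 13, 15, 17, 19, 21, 23, 25, 27, 29, 31, 33, 35, 37}

Cosets: 0+H={0,2,4,6,8,10,12,14,16,18,20,22,24,26,28,30,32,34,36}; 1+H={1,3,5,7,9,11,13,15,17,19,21,23,25,27,29,31,33,35,37}


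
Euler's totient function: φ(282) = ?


Factor n: 282 = 2 × 3 × 47
φ(n) = n · ∏(1 - 1/p) over distinct primes p | n
φ(282) = 282 · (1 - 1/2) · (1 - 1/3) · (1 - 1/47) = 92

φ(282) = 92


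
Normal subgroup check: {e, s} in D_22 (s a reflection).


H = {e, s} in D_22 (s a reflection)
r·s·r⁻¹ = sr⁻² ≠ s for n ≥ 3, so {e, s} is not closed under conjugation

No, not a normal subgroup


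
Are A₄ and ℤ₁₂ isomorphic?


Comparing A₄ and ℤ₁₂:
A₄ is non-abelian, ℤ₁₂ is abelian

No, A₄ ≇ ℤ₁₂


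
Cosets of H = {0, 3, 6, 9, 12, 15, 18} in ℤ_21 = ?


H = {0, 3, 6, 9, 12, 15, 18}, |H| = 7
Number of cosets = |G|/|H| = 21/7 = 3
0 + H = {0, 3, 6, 9, 12, 15, 18}
1 + H = {1, 4, 7, 10, 13, 16, 19}
2 + H = {2, 5, 8, 11, 14, 17, 20}

Cosets: 0+H={0,3,6,9,12,15,18}; 1+H={1,4,7,10,13,16,19}; 2+H={2,5,8,11,14,17,20}


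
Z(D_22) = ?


Z(G) = {g ∈ G | gx = xg for all x ∈ G}
For even n, Z(D_n) = {e, r^(n/2)}: the 180° rotation r^11 commutes with every reflection and rotation

Z(D_22) = {e, r^11}


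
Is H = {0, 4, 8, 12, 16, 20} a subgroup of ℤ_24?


Subgroup test for H = {0, 4, 8, 12, 16, 20} in (ℤ_24, +):
(1) 0 ∈ H? Yes
(2) Closure: for all a,b ∈ H, (a+b) mod 24 ∈ H? Yes
(3) Inverses: for all a ∈ H, -a mod 24 ∈ H? Yes

Yes, H is a subgroup of ℤ_24


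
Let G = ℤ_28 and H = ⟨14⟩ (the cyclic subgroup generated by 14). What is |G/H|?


|⟨14⟩| = n / gcd(14, 28) = 28 / 14 = 2
H is normal (ℤ_28 is abelian).
|G/H| = |G| / |H| = 28 / 2 = 14

|G/H| = 14


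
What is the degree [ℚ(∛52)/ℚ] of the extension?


∛52 has minimal polynomial x³ - 52 (irreducible over ℚ since 52 is not a perfect cube)

[ℚ(∛52)/ℚ] = 3


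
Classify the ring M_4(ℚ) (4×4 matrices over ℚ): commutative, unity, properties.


Matrix multiplication is non-commutative for n ≥ 2; the identity matrix I is the unity; singular matrices give zero divisors, so not an integral domain
Commutative: No
Integral domain: No
Has unity: Yes

M_4(ℚ) (4×4 matrices over ℚ): Commutative=No, Unity=Yes


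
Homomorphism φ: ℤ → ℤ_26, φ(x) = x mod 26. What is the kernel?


Kernel = preimage of identity
ker(φ) = {x ∈ ℤ : x ≡ 0 (mod 26)} = 26ℤ = {0, ±26, ±52, ...}

ker(φ) = 26ℤ


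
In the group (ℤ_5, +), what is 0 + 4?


Operation: addition mod 5
0 + 4 = (a + b) mod 5 with a = 0, b = 4

0 + 4 = 4


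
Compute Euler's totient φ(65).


Factor n: 65 = 5 × 13
φ(n) = n · ∏(1 - 1/p) over distinct primes p | n
φ(65) = 65 · (1 - 1/5) · (1 - 1/13) = 48

φ(65) = 48


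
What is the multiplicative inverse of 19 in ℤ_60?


Use the extended Euclidean algorithm to write 1 = 19·s + 60·t; then s mod 60 is the inverse.
Euclidean algorithm:
  19 = 0·60 + 19
  60 = 3·19 + 3
  19 = 6·3 + 1
  3 = 3·1 + 0
gcd(19,60) = 1
Back-substitution gives: 19·(19) + 60·(-6) = 1
So 19⁻¹ ≡ 19 ≡ 19 (mod 60)
Check: 19 × 19 = 361 ≡ 1 (mod 60) ✓

19⁻¹ ≡ 19 (mod 60)


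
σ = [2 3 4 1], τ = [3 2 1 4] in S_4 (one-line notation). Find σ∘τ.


σ∘τ: apply τ first, then σ
1 →τ 3 →σ 4
2 →τ 2 →σ 3
3 →τ 1 →σ 2
4 →τ 4 →σ 1

σ∘τ = [4 3 2 1]


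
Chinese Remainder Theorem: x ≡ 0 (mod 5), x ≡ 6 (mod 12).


m₁ = 5, m₂ = 12, gcd = 1, so CRT applies. M = m₁·m₂ = 60
Let M₁ = M/m₁ = 12, M₂ = M/m₂ = 5
Find y₁ ≡ M₁⁻¹ (mod m₁): 12⁻¹ ≡ 3 (mod 5)
Find y₂ ≡ M₂⁻¹ (mod m₂): 5⁻¹ ≡ 5 (mod 12)
x = a₁·M₁·y₁ + a₂·M₂·y₂ = 0·12·3 + 6·5·5 = 150
Reduce mod 60: x ≡ 30
Check: 30 mod 5 = 0 ✓, 30 mod 12 = 6 ✓

x ≡ 30 (mod 60)


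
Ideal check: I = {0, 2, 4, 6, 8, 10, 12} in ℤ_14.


Check ideal conditions for I = {0, 2, 4, 6, 8, 10, 12} in ℤ_14:
(1) I is an additive subgroup? Yes
(2) For r ∈ ℤ_14 and a ∈ I: r·a ∈ I? Yes

Yes, I is an ideal of ℤ_14


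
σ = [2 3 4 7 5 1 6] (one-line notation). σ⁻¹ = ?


To find σ⁻¹, swap domain and range:
σ(1) = 2 → σ⁻¹(2) = 1
σ(2) = 3 → σ⁻¹(3) = 2
σ(3) = 4 → σ⁻¹(4) = 3
σ(4) = 7 → σ⁻¹(7) = 4
σ(5) = 5 → σ⁻¹(5) = 5
σ(6) = 1 → σ⁻¹(1) = 6
σ(7) = 6 → σ⁻¹(6) = 7

σ⁻¹ = [6 1 2 3 5 7 4]


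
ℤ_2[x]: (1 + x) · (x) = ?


Expand and collect like terms; reduce coefficients mod 2:
x^0: 1·0 = 0 ≡ 0 (mod 2)
x^1: 1·1 + 1·0 = 1 ≡ 1 (mod 2)
x^2: 1·1 = 1 ≡ 1 (mod 2)
Result: x + x^2

f · g = x + x^2
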